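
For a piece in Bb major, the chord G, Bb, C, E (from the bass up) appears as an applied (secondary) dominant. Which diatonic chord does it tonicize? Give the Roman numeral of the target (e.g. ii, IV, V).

The chord is a dominant seventh chord on C.
A dominant resolves down a perfect fifth: C → F. In Bb major, F is scale degree 5, i.e. V.

V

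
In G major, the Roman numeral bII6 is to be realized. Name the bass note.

C

bII in G major has root Ab; the chord is Ab-C-Eb.
The figure 6 means first inversion — the third is in the bass.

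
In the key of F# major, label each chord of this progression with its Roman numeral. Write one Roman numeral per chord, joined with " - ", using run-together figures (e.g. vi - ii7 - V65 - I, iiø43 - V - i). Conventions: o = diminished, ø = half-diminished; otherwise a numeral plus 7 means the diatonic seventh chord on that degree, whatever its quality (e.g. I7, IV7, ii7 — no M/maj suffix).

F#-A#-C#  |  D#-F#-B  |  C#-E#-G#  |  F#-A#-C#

I - IV6 - V - I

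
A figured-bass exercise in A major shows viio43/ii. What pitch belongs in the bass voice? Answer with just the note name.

E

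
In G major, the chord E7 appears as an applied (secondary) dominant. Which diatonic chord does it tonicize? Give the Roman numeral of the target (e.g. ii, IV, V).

ii

The chord is a dominant seventh chord on E.
A dominant resolves down a perfect fifth: E → A. In G major, A is scale degree 2, i.e. ii.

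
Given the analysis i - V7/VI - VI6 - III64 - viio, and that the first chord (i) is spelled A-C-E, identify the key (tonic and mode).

A minor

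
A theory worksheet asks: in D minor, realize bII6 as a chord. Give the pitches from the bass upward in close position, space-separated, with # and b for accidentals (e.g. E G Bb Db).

Scale degree 2 in D minor is E; lowering it a half step gives Eb. bII6 is the Neapolitan sixth — a major triad on the lowered second degree, here in its customary first inversion.
So the chord is Eb-G-Bb, a major triad.
The figured bass 6 indicates first inversion, placing the third (G) in the bass: G-Bb-Eb.

G Bb Eb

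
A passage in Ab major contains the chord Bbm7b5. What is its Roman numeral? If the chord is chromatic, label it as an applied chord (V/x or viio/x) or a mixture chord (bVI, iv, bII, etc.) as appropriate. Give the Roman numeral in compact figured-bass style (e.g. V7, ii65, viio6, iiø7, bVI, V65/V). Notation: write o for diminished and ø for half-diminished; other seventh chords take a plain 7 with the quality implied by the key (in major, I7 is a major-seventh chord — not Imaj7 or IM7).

iiø7

Stacked in thirds the chord is Bb-Db-Fb-Ab: a half-diminished seventh chord on Bb.
Bb is the second degree of Ab major. This is the half-diminished supertonic seventh, borrowed from the parallel minor.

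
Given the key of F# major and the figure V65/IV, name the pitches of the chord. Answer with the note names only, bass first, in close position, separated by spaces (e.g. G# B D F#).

A# C# E F#

The slash means an applied dominant: we want the dominant of IV. In F# major, IV is B major, and its dominant is built on F#.
Building a dominant seventh chord on F# gives F#-A#-C#-E.
With the 65 figure the chord is in first inversion; from the bass A# upward in close position it reads A#-C#-E-F#.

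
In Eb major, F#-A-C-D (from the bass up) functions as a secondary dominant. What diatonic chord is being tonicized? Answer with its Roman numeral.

The chord is a dominant seventh chord on D.
A dominant resolves down a perfect fifth: D → G. In Eb major, G is scale degree 3, i.e. iii.

iii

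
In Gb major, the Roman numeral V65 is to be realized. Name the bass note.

V in Gb major has root Db; the chord is Db-F-Ab-Cb.
The figure 65 means first inversion — the third is in the bass.

F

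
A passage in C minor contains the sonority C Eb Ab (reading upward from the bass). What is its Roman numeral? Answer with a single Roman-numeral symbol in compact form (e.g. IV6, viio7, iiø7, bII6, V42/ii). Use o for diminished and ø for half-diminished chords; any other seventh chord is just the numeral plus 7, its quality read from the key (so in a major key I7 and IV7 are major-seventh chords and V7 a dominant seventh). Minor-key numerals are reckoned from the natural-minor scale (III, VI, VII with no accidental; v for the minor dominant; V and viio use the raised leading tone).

VI6

Stacked in thirds the chord is Ab-C-Eb: a major triad on Ab.
Ab is scale degree 6 in C minor, and a major triad on that degree is written VI.
With C in the bass the chord is in first inversion, so the figured bass is 6.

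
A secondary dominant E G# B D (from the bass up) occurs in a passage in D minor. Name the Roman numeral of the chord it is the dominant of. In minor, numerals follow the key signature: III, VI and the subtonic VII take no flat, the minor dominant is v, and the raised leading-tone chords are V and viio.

V

The chord is a dominant seventh chord on E.
A dominant resolves down a perfect fifth: E → A. In D minor, A is scale degree 5, i.e. V.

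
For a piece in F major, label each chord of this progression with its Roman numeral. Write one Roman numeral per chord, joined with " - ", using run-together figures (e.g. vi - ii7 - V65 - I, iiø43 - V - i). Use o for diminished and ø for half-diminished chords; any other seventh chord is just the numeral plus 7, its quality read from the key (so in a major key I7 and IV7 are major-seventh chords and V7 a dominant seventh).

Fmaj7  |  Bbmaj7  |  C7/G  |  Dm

I7 - IV7 - V43 - vi

Fmaj7: root F is the tonic; major seventh chord there is I7.
Bbmaj7 has root Bb, degree 4 in F major, so IV7.
C7/G has root C, degree 5 in F major, so V43.
Dm: root D is the submediant; minor triad there is vi.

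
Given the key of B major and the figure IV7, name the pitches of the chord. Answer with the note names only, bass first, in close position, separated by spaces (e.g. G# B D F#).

In B major, scale degree 4 is E, and the diatonic chord built there is a major seventh chord.
That chord is spelled E-G#-B-D#.

E G# B D#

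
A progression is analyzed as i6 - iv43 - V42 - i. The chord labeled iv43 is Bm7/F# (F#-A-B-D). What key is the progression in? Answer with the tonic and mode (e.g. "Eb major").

F# minor

iv43 is given as F#-A-B-D — a minor seventh chord with root B.
iv43 on B implies B is the subdominant; that puts the tonic at F#, and the lowercase numeral fits minor mode.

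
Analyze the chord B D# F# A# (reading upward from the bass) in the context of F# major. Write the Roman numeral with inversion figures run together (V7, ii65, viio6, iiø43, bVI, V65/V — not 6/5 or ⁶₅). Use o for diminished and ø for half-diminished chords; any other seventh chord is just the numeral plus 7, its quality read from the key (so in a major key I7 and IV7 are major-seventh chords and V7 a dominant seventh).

IV7

Stacked in thirds the chord is B-D#-F#-A#: a major seventh chord on B.
B is scale degree 4 in F# major, and a major seventh chord on that degree is written IV7.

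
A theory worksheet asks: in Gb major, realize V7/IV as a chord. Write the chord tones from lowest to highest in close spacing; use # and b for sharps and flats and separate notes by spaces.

Gb Bb Db Fb

V7/IV is a secondary dominant — the dominant seventh of IV. IV in Gb major is Cb, so the applied chord's root is Gb, a perfect fifth above.
Building a dominant seventh chord on Gb gives Gb-Bb-Db-Fb.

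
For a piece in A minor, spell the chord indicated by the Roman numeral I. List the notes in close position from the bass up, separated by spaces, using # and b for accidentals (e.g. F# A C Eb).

A C# E

Scale degree 1 in A minor is A; here the chord built on it is altered to a major triad. I is the major tonic (Picardy third), borrowed from the parallel major.
So the chord is A-C#-E.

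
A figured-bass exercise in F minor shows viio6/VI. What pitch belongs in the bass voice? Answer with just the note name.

Eb

The applied chord viio6/VI is rooted on C: C-Eb-Gb.
The figure 6 means first inversion — the third is in the bass.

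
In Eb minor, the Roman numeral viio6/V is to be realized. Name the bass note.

The applied chord viio6/V is rooted on A: A-C-Eb.
The figure 6 means first inversion — the third is in the bass.

C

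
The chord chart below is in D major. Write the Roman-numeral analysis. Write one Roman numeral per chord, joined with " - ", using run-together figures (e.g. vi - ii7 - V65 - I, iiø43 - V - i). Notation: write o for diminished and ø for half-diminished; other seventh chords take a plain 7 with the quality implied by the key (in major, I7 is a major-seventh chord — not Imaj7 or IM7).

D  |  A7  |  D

I - V7 - I

D: major triad on D = scale degree 1 → I.
A7: root A is the dominant; dominant seventh chord there is V7.
D: root D is the tonic; major triad there is I.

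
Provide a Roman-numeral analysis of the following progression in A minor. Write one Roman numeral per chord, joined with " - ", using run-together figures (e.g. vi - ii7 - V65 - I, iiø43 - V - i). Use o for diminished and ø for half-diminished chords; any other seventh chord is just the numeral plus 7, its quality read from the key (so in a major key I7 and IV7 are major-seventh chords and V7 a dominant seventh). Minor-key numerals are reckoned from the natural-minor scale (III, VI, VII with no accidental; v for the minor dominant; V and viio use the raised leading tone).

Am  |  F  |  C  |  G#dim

Am has root A, degree 1 in A minor, so i.
F has root F, degree 6 in A minor, so VI.
C: major triad on C = scale degree 3 → III.
G#dim has root G#, degree 7 in A minor, so viio.

i - VI - III - viio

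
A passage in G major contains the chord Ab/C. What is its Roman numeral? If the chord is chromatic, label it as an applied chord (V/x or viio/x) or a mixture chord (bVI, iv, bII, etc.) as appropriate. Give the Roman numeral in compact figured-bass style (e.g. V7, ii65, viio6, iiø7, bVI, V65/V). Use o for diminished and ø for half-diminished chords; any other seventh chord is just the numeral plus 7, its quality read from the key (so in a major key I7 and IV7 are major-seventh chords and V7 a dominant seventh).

The pitches Ab-C-Eb form a major triad rooted on Ab.
Ab is the lowered second degree of G major (diatonic 2 would be A). This is the Neapolitan sixth — a major triad on the lowered second degree, here in its customary first inversion.
With C in the bass the chord is in first inversion, so the figured bass is 6.

bII6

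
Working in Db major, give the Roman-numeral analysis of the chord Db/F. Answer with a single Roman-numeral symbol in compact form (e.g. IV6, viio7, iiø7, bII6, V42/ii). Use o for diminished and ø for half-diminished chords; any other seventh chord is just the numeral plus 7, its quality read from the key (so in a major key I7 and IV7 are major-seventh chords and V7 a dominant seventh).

The pitches Db-F-Ab form a major triad rooted on Db.
In Db major, Db is the tonic; the diatonic major triad there is I.
With F in the bass the chord is in first inversion, so the figured bass is 6.

I6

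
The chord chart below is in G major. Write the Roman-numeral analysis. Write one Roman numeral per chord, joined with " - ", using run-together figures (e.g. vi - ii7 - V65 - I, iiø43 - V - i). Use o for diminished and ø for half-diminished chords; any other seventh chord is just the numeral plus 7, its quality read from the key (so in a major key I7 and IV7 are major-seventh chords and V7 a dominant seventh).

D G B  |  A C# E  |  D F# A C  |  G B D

D-G-B: root G is the tonic; major triad there is I64.
A-C#-E: chromatic; A is V of V, so V/V.
D-F#-A-C: dominant seventh chord on D = scale degree 5 → V7.
G-B-D: root G is the tonic; major triad there is I.

I64 - V/V - V7 - I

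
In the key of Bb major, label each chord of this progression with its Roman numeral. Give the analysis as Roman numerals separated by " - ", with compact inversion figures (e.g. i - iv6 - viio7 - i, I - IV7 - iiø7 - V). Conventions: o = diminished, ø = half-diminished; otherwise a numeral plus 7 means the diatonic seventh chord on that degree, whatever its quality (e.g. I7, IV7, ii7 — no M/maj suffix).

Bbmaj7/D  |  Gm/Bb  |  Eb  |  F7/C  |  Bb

I65 - vi6 - IV - V43 - I

Bbmaj7/D: major seventh chord on Bb = scale degree 1 → I65.
Gm/Bb: root G is the submediant; minor triad there is vi6.
Eb: major triad on Eb = scale degree 4 → IV.
F7/C: root F is the dominant; dominant seventh chord there is V43.
Bb: major triad on Bb = scale degree 1 → I.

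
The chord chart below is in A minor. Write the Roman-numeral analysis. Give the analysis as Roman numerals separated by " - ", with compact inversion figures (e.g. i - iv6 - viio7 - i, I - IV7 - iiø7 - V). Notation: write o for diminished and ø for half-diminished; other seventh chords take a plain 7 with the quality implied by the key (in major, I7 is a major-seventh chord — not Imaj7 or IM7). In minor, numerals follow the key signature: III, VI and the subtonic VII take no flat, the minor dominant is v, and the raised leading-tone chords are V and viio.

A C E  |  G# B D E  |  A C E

i - V65 - i

A-C-E: root A is the tonic; minor triad there is i.
G#-B-D-E: dominant seventh chord on E = scale degree 5 → V65.
A-C-E has root A, degree 1 in A minor, so i.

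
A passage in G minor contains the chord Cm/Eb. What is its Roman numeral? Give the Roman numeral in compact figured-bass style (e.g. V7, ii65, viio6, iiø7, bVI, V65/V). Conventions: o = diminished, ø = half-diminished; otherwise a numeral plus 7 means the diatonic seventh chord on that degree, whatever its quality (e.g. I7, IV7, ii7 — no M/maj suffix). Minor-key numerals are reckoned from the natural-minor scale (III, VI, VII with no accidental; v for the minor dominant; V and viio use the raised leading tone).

The pitches C-Eb-G form a minor triad rooted on C.
In G minor, C is the subdominant; the diatonic minor triad there is iv.
With Eb in the bass the chord is in first inversion, so the figured bass is 6.

iv6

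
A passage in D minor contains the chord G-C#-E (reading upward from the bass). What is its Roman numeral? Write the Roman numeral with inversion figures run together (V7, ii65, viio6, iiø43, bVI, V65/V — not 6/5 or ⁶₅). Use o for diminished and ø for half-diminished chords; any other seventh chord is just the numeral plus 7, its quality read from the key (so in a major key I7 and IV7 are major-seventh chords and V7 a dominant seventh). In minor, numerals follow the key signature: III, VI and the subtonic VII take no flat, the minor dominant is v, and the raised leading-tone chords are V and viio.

Stacked in thirds the chord is C#-E-G: a diminished triad on C#.
In D minor, C# is the leading tone; the diatonic diminished triad there is viio.
With G in the bass the chord is in second inversion, so the figured bass is 64.

viio64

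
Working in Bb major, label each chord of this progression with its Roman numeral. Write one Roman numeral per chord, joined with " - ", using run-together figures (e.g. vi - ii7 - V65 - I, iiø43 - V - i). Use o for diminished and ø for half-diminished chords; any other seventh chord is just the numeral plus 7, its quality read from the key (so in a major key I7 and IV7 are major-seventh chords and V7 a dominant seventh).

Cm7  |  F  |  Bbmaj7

Cm7 has root C, degree 2 in Bb major, so ii7.
F: root F is the dominant; major triad there is V.
Bbmaj7: root Bb is the tonic; major seventh chord there is I7.

ii7 - V - I7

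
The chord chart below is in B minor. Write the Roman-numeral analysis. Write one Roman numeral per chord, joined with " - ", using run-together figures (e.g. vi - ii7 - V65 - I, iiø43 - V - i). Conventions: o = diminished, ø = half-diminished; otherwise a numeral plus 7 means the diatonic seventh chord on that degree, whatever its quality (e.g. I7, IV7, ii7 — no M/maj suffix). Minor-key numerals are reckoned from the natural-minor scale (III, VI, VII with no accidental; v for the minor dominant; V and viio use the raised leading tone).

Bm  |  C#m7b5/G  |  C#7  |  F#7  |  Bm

i - iiø43 - V7/V - V7 - i

Bm: minor triad on B = scale degree 1 → i.
C#m7b5/G has root C#, degree 2 in B minor, so iiø43.
C#7 is the secondary dominant of V (dominant seventh chord on C#): V7/V.
F#7 has root F#, degree 5 in B minor, so V7.
Bm: minor triad on B = scale degree 1 → i.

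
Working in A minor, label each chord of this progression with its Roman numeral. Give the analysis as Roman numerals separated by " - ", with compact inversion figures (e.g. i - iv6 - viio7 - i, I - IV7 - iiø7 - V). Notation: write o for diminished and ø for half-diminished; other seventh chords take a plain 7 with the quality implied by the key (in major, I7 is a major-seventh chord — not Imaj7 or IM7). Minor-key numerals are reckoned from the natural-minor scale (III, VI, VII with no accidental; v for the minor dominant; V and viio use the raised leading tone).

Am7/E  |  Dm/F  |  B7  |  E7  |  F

Am7/E has root A, degree 1 in A minor, so i43.
Dm/F: minor triad on D = scale degree 4 → iv6.
B7: a dominant seventh chord on B, the applied dominant of V → V7/V.
E7: dominant seventh chord on E = scale degree 5 → V7.
F: root F is the submediant; major triad there is VI.

i43 - iv6 - V7/V - V7 - VI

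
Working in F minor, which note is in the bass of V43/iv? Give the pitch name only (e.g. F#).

C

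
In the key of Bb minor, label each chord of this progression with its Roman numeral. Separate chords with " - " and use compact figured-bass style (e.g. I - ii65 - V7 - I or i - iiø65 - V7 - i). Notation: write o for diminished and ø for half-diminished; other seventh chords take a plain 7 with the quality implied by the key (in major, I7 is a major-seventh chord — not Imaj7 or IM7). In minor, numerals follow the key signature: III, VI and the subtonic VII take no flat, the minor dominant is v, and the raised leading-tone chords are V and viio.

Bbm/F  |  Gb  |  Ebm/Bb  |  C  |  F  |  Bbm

Bbm/F: root Bb is the tonic; minor triad there is i64.
Gb: major triad on Gb = scale degree 6 → VI.
Ebm/Bb has root Eb, degree 4 in Bb minor, so iv64.
C: chromatic; C is V of V, so V/V.
F has root F, degree 5 in Bb minor, so V.
Bbm: minor triad on Bb = scale degree 1 → i.

i64 - VI - iv64 - V/V - V - i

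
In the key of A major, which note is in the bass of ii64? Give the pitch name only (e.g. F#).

F#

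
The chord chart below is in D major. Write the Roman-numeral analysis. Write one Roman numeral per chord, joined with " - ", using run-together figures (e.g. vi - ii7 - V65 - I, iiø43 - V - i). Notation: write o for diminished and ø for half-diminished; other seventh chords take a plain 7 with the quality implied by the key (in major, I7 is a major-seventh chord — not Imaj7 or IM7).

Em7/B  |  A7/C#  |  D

Em7/B: root E is the supertonic; minor seventh chord there is ii43.
A7/C# has root A, degree 5 in D major, so V65.
D: major triad on D = scale degree 1 → I.

ii43 - V65 - I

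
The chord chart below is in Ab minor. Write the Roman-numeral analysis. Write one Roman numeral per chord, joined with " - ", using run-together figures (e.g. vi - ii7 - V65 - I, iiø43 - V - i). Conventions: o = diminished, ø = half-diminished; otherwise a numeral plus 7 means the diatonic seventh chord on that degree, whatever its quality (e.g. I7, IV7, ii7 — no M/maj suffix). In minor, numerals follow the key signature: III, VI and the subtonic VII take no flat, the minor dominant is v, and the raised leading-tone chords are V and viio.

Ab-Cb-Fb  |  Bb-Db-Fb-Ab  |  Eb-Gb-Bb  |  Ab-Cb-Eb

Ab-Cb-Fb: major triad on Fb = scale degree 6 → VI6.
Bb-Db-Fb-Ab has root Bb, degree 2 in Ab minor, so iiø7.
Eb-Gb-Bb: minor triad on Eb = scale degree 5 → v.
Ab-Cb-Eb: minor triad on Ab = scale degree 1 → i.

VI6 - iiø7 - v - i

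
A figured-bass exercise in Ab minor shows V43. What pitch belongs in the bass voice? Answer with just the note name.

V in Ab minor has root Eb; the chord is Eb-G-Bb-Db.
The figure 43 means second inversion — the fifth is in the bass.

Bb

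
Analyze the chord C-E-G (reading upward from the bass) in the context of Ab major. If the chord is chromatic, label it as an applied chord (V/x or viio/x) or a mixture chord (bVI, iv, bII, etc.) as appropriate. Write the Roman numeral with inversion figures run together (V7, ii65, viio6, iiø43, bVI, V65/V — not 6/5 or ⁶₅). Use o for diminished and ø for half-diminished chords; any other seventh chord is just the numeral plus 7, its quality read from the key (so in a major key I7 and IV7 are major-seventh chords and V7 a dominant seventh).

V/vi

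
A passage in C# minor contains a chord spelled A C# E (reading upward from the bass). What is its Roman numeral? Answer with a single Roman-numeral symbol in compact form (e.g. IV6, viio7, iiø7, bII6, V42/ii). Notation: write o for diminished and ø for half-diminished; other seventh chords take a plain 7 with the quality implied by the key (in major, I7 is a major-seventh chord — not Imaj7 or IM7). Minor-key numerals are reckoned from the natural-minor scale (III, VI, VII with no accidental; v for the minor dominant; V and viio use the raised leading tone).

VI

Stacked in thirds the chord is A-C#-E: a major triad on A.
In C# minor, A is the submediant; the diatonic major triad there is VI.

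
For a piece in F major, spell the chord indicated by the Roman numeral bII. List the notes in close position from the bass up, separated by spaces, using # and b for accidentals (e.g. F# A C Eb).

Gb Bb Db

Scale degree 2 in F major is G; lowering it a half step gives Gb. bII is the Neapolitan chord — a major triad on the lowered second degree.
So the chord is Gb-Bb-Db, a major triad.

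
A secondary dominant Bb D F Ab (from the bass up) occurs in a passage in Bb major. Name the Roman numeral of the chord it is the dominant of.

IV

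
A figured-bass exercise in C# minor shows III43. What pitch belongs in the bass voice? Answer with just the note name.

B

III in C# minor has root E; the chord is E-G#-B-D#.
The figure 43 means second inversion — the fifth is in the bass.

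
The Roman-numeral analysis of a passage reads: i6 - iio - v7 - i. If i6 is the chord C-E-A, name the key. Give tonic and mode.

A minor

i6 is given as C-E-A — a minor triad with root A.
If A is scale degree 1 and the mode makes that degree carry a minor triad, the tonic is A and the mode is minor.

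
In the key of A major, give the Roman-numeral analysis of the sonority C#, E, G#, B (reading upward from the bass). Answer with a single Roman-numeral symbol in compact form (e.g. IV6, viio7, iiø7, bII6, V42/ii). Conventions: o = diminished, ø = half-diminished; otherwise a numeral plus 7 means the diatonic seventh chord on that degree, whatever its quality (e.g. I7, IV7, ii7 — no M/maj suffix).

The pitches C#-E-G#-B form a minor seventh chord rooted on C#.
C# is scale degree 3 in A major, and a minor seventh chord on that degree is written iii7.

iii7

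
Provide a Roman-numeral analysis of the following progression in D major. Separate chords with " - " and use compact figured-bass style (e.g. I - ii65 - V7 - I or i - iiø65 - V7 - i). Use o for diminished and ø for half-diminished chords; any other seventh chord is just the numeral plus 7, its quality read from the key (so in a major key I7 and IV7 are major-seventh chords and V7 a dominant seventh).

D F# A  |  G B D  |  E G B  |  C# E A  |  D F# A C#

I - IV - ii - V6 - I7

D-F#-A: major triad on D = scale degree 1 → I.
G-B-D has root G, degree 4 in D major, so IV.
E-G-B: minor triad on E = scale degree 2 → ii.
C#-E-A: major triad on A = scale degree 5 → V6.
D-F#-A-C#: root D is the tonic; major seventh chord there is I7.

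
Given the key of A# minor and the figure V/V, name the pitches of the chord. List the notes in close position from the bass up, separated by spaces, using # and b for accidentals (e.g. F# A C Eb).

The slash means an applied dominant: we want the dominant of V. In A# minor, V is E# major, and its dominant is built on B#.
Building a major triad on B# gives B#-D##-F##.

B# D## F##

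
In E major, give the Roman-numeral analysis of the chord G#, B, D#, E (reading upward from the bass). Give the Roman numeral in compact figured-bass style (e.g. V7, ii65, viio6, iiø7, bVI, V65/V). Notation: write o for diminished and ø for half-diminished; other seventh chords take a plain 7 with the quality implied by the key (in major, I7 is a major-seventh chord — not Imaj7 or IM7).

I65

Stacked in thirds the chord is E-G#-B-D#: a major seventh chord on E.
In E major, E is the tonic; the diatonic major seventh chord there is I7.
With G# in the bass the chord is in first inversion, so the figured bass is 65.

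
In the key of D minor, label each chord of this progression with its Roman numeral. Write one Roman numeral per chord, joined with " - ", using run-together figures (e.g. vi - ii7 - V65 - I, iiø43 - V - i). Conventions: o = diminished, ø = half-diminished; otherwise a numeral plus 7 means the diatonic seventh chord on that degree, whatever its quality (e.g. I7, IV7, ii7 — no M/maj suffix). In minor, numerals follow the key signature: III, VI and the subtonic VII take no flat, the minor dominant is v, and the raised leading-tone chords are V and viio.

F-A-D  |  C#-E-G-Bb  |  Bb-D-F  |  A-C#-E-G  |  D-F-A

F-A-D: root D is the tonic; minor triad there is i6.
C#-E-G-Bb: root C# is the leading tone; fully diminished seventh chord there is viio7.
Bb-D-F: root Bb is the submediant; major triad there is VI.
A-C#-E-G has root A, degree 5 in D minor, so V7.
D-F-A has root D, degree 1 in D minor, so i.

i6 - viio7 - VI - V7 - i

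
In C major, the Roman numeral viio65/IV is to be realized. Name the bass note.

The applied chord viio65/IV is rooted on E: E-G-Bb-Db.
The figure 65 means first inversion — the third is in the bass.

G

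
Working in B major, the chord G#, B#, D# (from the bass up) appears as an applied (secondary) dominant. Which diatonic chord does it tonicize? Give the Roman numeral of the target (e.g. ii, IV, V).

The chord is a major triad on G#.
A dominant resolves down a perfect fifth: G# → C#. In B major, C# is scale degree 2, i.e. ii.

ii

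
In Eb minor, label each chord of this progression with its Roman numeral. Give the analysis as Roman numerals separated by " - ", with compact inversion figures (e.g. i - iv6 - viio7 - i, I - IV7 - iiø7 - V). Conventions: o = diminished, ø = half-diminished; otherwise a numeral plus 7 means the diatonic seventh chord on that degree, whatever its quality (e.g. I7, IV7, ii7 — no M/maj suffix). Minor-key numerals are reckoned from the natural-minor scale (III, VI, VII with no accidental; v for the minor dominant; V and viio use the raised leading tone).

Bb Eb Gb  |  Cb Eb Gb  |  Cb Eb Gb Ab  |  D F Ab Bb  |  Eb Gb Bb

i64 - VI - iv65 - V65 - i

Bb-Eb-Gb: minor triad on Eb = scale degree 1 → i64.
Cb-Eb-Gb: major triad on Cb = scale degree 6 → VI.
Cb-Eb-Gb-Ab has root Ab, degree 4 in Eb minor, so iv65.
D-F-Ab-Bb: dominant seventh chord on Bb = scale degree 5 → V65.
Eb-Gb-Bb: root Eb is the tonic; minor triad there is i.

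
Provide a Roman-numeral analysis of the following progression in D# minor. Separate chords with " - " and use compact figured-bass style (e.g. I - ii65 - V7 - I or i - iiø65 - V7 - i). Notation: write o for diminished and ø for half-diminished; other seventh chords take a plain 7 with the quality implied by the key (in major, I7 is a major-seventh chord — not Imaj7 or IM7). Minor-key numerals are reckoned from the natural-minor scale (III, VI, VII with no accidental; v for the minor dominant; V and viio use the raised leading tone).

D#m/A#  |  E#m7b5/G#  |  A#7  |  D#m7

D#m/A# has root D#, degree 1 in D# minor, so i64.
E#m7b5/G# has root E#, degree 2 in D# minor, so iiø65.
A#7: root A# is the dominant; dominant seventh chord there is V7.
D#m7: root D# is the tonic; minor seventh chord there is i7.

i64 - iiø65 - V7 - i7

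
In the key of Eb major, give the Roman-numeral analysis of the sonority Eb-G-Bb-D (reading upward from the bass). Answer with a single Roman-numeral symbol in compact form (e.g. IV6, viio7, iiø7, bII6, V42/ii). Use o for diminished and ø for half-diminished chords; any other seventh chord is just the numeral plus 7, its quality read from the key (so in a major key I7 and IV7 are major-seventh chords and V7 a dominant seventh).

I7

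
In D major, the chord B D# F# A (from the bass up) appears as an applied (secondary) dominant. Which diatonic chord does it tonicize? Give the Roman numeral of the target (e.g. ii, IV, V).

ii

The chord is a dominant seventh chord on B.
A dominant resolves down a perfect fifth: B → E. In D major, E is scale degree 2, i.e. ii.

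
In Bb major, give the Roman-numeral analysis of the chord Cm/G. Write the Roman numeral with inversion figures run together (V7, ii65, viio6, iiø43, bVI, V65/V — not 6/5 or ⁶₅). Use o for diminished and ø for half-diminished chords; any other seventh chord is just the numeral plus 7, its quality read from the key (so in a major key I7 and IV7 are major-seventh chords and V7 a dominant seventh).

The pitches C-Eb-G form a minor triad rooted on C.
C is scale degree 2 in Bb major, and a minor triad on that degree is written ii.
With G in the bass the chord is in second inversion, so the figured bass is 64.

ii64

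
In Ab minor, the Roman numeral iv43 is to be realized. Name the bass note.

Ab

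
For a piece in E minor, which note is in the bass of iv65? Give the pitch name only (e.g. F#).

iv in E minor has root A; the chord is A-C-E-G.
The figure 65 means first inversion — the third is in the bass.

C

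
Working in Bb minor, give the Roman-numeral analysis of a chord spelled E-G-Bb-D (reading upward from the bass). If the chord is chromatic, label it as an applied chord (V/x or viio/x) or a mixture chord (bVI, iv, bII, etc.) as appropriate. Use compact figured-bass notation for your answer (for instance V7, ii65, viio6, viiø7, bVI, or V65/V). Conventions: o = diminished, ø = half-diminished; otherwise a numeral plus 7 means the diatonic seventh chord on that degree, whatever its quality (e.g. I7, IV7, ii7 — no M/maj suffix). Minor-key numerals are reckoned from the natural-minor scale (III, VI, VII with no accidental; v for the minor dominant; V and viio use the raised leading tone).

The pitches E-G-Bb-D form a half-diminished seventh chord rooted on E.
E sits a half step below F (V in Bb minor); a diminished chord there is the applied leading-tone chord of V.

viiø7/V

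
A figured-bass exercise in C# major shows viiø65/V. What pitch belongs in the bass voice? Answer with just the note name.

A#

The applied chord viiø65/V is rooted on F##: F##-A#-C#-E#.
The figure 65 means first inversion — the third is in the bass.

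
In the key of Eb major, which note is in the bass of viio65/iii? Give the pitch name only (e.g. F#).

A

The applied chord viio65/iii is rooted on F#: F#-A-C-Eb.
The figure 65 means first inversion — the third is in the bass.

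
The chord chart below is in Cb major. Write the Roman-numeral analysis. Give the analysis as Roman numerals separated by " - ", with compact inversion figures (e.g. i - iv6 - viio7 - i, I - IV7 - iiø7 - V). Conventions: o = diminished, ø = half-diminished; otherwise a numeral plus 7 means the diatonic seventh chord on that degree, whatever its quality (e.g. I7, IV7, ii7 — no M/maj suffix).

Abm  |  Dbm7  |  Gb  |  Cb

Abm: root Ab is the submediant; minor triad there is vi.
Dbm7: root Db is the supertonic; minor seventh chord there is ii7.
Gb: root Gb is the dominant; major triad there is V.
Cb has root Cb, degree 1 in Cb major, so I.

vi - ii7 - V - I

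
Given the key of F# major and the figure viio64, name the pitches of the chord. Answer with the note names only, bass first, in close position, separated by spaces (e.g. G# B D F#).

B E# G#

The numeral's case and figure indicate a diminished triad. In F# major its root, the seventh degree, is E#.
Stacking thirds from E# gives E#-G#-B.
With the 64 figure the chord is in second inversion; from the bass B upward in close position it reads B-E#-G#.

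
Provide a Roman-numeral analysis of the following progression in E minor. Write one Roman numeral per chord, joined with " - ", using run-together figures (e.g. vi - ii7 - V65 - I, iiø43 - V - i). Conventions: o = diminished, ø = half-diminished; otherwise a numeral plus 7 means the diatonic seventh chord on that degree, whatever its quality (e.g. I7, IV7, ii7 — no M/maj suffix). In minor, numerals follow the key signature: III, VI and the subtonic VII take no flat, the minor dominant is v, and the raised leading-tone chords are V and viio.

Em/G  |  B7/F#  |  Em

i6 - V43 - i

Em/G has root E, degree 1 in E minor, so i6.
B7/F#: root B is the dominant; dominant seventh chord there is V43.
Em: root E is the tonic; minor triad there is i.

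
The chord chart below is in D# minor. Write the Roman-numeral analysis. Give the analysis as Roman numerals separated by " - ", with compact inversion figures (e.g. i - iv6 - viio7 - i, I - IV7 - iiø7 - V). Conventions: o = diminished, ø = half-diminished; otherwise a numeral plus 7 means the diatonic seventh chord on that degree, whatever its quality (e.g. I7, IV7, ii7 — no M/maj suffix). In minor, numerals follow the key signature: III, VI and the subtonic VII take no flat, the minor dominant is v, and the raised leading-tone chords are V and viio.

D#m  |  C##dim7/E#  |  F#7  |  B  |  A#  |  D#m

D#m has root D#, degree 1 in D# minor, so i.
C##dim7/E# has root C##, degree 7 in D# minor, so viio65.
F#7: chromatic; F# is V of VI, so V7/VI.
B: major triad on B = scale degree 6 → VI.
A# has root A#, degree 5 in D# minor, so V.
D#m: minor triad on D# = scale degree 1 → i.

i - viio65 - V7/VI - VI - V - i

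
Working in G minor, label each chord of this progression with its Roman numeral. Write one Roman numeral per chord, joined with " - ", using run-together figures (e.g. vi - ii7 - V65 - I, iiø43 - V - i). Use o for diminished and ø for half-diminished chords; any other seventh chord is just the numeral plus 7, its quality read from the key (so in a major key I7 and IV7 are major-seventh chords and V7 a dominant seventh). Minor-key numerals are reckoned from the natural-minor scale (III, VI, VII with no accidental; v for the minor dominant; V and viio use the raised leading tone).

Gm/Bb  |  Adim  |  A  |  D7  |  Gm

i6 - iio - V/V - V7 - i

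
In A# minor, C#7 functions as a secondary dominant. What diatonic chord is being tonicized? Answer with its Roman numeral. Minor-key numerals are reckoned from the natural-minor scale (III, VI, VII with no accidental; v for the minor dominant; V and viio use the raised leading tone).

The chord is a dominant seventh chord on C#.
A dominant resolves down a perfect fifth: C# → F#. In A# minor, F# is scale degree 6, i.e. VI.

VI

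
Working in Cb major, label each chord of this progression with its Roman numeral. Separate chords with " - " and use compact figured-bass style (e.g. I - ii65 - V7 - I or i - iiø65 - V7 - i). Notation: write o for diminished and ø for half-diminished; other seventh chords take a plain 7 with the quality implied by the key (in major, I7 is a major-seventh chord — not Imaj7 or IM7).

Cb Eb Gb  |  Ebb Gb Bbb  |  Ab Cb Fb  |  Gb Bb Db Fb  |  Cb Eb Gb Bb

I - bIII - IV6 - V7 - I7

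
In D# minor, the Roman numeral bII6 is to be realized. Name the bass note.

bII in D# minor has root E; the chord is E-G#-B.
The figure 6 means first inversion — the third is in the bass.

G#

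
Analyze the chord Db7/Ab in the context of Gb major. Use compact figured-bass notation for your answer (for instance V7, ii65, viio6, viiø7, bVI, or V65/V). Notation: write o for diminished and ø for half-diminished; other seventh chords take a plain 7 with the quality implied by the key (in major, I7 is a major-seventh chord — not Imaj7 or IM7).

Stacked in thirds the chord is Db-F-Ab-Cb: a dominant seventh chord on Db.
Db is scale degree 5 in Gb major, and a dominant seventh chord on that degree is written V7.
With Ab in the bass the chord is in second inversion, so the figured bass is 43.

V43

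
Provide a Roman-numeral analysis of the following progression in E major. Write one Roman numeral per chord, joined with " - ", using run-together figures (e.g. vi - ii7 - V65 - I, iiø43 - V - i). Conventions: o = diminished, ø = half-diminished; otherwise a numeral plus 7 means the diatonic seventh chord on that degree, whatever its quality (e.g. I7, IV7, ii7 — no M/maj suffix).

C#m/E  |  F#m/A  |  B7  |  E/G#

vi6 - ii6 - V7 - I6

C#m/E: root C# is the submediant; minor triad there is vi6.
F#m/A: root F# is the supertonic; minor triad there is ii6.
B7: dominant seventh chord on B = scale degree 5 → V7.
E/G#: major triad on E = scale degree 1 → I6.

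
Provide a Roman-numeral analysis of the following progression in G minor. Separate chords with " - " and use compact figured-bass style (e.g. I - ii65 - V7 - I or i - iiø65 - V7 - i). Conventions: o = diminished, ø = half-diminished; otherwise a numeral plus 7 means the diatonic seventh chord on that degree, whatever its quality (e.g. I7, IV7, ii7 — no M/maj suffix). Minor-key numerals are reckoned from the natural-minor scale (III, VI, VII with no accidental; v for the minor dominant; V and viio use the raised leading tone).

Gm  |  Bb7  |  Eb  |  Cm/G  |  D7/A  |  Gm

i - V7/VI - VI - iv64 - V43 - i

Gm: minor triad on G = scale degree 1 → i.
Bb7 is the secondary dominant of VI (dominant seventh chord on Bb): V7/VI.
Eb has root Eb, degree 6 in G minor, so VI.
Cm/G has root C, degree 4 in G minor, so iv64.
D7/A has root D, degree 5 in G minor, so V43.
Gm: root G is the tonic; minor triad there is i.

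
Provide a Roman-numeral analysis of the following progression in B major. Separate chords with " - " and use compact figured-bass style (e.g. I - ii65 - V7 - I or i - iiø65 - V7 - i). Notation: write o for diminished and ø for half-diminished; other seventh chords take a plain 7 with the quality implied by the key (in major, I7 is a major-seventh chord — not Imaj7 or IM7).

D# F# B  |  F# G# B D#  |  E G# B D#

I6 - vi42 - IV7

D#-F#-B: root B is the tonic; major triad there is I6.
F#-G#-B-D# has root G#, degree 6 in B major, so vi42.
E-G#-B-D# has root E, degree 4 in B major, so IV7.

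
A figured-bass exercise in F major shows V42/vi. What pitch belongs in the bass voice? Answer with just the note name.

The applied chord V42/vi is rooted on A: A-C#-E-G.
The figure 42 means third inversion — the seventh is in the bass.

G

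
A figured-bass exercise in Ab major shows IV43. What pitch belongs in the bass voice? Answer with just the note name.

IV in Ab major has root Db; the chord is Db-F-Ab-C.
The figure 43 means second inversion — the fifth is in the bass.

Ab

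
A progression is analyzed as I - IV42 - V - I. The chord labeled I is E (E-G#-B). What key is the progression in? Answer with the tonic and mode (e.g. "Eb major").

The anchor chord is a major triad on E, labeled I.
If E is scale degree 1 and the mode makes that degree carry a major triad, the tonic is E and the mode is major.

E major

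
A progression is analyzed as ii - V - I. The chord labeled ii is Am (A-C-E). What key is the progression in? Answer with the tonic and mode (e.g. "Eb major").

The anchor chord is a minor triad on A, labeled ii.
Counting down one scale step from A places the tonic on G; a minor triad on degree 2 is diatonic only in major.

G major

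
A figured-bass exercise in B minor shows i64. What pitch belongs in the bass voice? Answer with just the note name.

F#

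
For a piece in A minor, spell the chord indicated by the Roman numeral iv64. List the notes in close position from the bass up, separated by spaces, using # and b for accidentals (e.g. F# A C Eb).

The numeral's case and figure indicate a minor triad. In A minor its root, the fourth degree, is D.
Stacking thirds from D gives D-F-A.
With the 64 figure the chord is in second inversion; from the bass A upward in close position it reads A-D-F.

A D F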